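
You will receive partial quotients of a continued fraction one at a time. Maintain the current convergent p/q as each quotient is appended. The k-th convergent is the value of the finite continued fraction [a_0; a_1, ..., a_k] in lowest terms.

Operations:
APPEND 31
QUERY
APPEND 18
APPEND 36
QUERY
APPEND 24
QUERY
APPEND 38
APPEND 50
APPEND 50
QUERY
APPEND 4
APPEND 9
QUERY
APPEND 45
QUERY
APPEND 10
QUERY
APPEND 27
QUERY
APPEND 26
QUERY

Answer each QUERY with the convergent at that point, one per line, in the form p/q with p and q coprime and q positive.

31/1
20155/649
484279/15594
46099529207/1484425421
1713977179820/55190830373
77314292830857/2489554745113
774856905488390/24950738281503
20998450741017387/676159488345694
546734576171940452/17605097435269547

APPEND 31: p_0 = 31·1 + 0 = 31, q_0 = 31·0 + 1 = 1 → 31/1
APPEND 18: p_1 = 18·31 + 1 = 559, q_1 = 18·1 + 0 = 18 → 559/18
APPEND 36: p_2 = 36·559 + 31 = 20155, q_2 = 36·18 + 1 = 649 → 20155/649
APPEND 24: p_3 = 24·20155 + 559 = 484279, q_3 = 24·649 + 18 = 15594 → 484279/15594
APPEND 38: p_4 = 38·484279 + 20155 = 18422757, q_4 = 38·15594 + 649 = 593221 → 18422757/593221
APPEND 50: p_5 = 50·18422757 + 484279 = 921622129, q_5 = 50·593221 + 15594 = 29676644 → 921622129/29676644
APPEND 50: p_6 = 50·921622129 + 18422757 = 46099529207, q_6 = 50·29676644 + 593221 = 1484425421 → 46099529207/1484425421
APPEND 4: p_7 = 4·46099529207 + 921622129 = 185319738957, q_7 = 4·1484425421 + 29676644 = 5967378328 → 185319738957/5967378328
APPEND 9: p_8 = 9·185319738957 + 46099529207 = 1713977179820, q_8 = 9·5967378328 + 1484425421 = 55190830373 → 1713977179820/55190830373
APPEND 45: p_9 = 45·1713977179820 + 185319738957 = 77314292830857, q_9 = 45·55190830373 + 5967378328 = 2489554745113 → 77314292830857/2489554745113
APPEND 10: p_10 = 10·77314292830857 + 1713977179820 = 774856905488390, q_10 = 10·2489554745113 + 55190830373 = 24950738281503 → 774856905488390/24950738281503
APPEND 27: p_11 = 27·774856905488390 + 77314292830857 = 20998450741017387, q_11 = 27·24950738281503 + 2489554745113 = 676159488345694 → 20998450741017387/676159488345694
APPEND 26: p_12 = 26·20998450741017387 + 774856905488390 = 546734576171940452, q_12 = 26·676159488345694 + 24950738281503 = 17605097435269547 → 546734576171940452/17605097435269547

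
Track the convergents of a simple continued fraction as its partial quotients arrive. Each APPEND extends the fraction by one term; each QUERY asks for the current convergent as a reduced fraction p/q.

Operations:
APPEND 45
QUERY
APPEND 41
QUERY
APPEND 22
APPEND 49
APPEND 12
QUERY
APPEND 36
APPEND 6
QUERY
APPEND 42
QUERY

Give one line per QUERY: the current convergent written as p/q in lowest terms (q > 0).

APPEND 45: p_0 = 45·1 + 0 = 45, q_0 = 45·0 + 1 = 1 → 45/1
APPEND 41: p_1 = 41·45 + 1 = 1846, q_1 = 41·1 + 0 = 41 → 1846/41
APPEND 22: p_2 = 22·1846 + 45 = 40657, q_2 = 22·41 + 1 = 903 → 40657/903
APPEND 49: p_3 = 49·40657 + 1846 = 1994039, q_3 = 49·903 + 41 = 44288 → 1994039/44288
APPEND 12: p_4 = 12·1994039 + 40657 = 23969125, q_4 = 12·44288 + 903 = 532359 → 23969125/532359
APPEND 36: p_5 = 36·23969125 + 1994039 = 864882539, q_5 = 36·532359 + 44288 = 19209212 → 864882539/19209212
APPEND 6: p_6 = 6·864882539 + 23969125 = 5213264359, q_6 = 6·19209212 + 532359 = 115787631 → 5213264359/115787631
APPEND 42: p_7 = 42·5213264359 + 864882539 = 219821985617, q_7 = 42·115787631 + 19209212 = 4882289714 → 219821985617/4882289714

45/1
1846/41
23969125/532359
5213264359/115787631
219821985617/4882289714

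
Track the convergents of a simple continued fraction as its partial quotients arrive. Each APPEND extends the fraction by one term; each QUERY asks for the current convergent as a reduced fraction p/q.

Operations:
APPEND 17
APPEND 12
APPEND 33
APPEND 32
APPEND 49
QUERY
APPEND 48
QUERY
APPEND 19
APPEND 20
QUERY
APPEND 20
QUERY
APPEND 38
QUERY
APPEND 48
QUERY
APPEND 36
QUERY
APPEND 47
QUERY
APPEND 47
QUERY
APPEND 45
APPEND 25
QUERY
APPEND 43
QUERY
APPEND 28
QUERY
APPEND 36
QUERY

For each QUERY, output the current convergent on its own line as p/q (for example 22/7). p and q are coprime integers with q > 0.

APPEND 17: p_0 = 17·1 + 0 = 17, q_0 = 17·0 + 1 = 1 → 17/1
APPEND 12: p_1 = 12·17 + 1 = 205, q_1 = 12·1 + 0 = 12 → 205/12
APPEND 33: p_2 = 33·205 + 17 = 6782, q_2 = 33·12 + 1 = 397 → 6782/397
APPEND 32: p_3 = 32·6782 + 205 = 217229, q_3 = 32·397 + 12 = 12716 → 217229/12716
APPEND 49: p_4 = 49·217229 + 6782 = 10651003, q_4 = 49·12716 + 397 = 623481 → 10651003/623481
APPEND 48: p_5 = 48·10651003 + 217229 = 511465373, q_5 = 48·623481 + 12716 = 29939804 → 511465373/29939804
APPEND 19: p_6 = 19·511465373 + 10651003 = 9728493090, q_6 = 19·29939804 + 623481 = 569479757 → 9728493090/569479757
APPEND 20: p_7 = 20·9728493090 + 511465373 = 195081327173, q_7 = 20·569479757 + 29939804 = 11419534944 → 195081327173/11419534944
APPEND 20: p_8 = 20·195081327173 + 9728493090 = 3911355036550, q_8 = 20·11419534944 + 569479757 = 228960178637 → 3911355036550/228960178637
APPEND 38: p_9 = 38·3911355036550 + 195081327173 = 148826572716073, q_9 = 38·228960178637 + 11419534944 = 8711906323150 → 148826572716073/8711906323150
APPEND 48: p_10 = 48·148826572716073 + 3911355036550 = 7147586845408054, q_10 = 48·8711906323150 + 228960178637 = 418400463689837 → 7147586845408054/418400463689837
APPEND 36: p_11 = 36·7147586845408054 + 148826572716073 = 257461953007406017, q_11 = 36·418400463689837 + 8711906323150 = 15071128599157282 → 257461953007406017/15071128599157282
APPEND 47: p_12 = 47·257461953007406017 + 7147586845408054 = 12107859378193490853, q_12 = 47·15071128599157282 + 418400463689837 = 708761444624082091 → 12107859378193490853/708761444624082091
APPEND 47: p_13 = 47·12107859378193490853 + 257461953007406017 = 569326852728101476108, q_13 = 47·708761444624082091 + 15071128599157282 = 33326859025931015559 → 569326852728101476108/33326859025931015559
APPEND 45: p_14 = 45·569326852728101476108 + 12107859378193490853 = 25631816232142759915713, q_14 = 45·33326859025931015559 + 708761444624082091 = 1500417417611519782246 → 25631816232142759915713/1500417417611519782246
APPEND 25: p_15 = 25·25631816232142759915713 + 569326852728101476108 = 641364732656297099368933, q_15 = 25·1500417417611519782246 + 33326859025931015559 = 37543762299313925571709 → 641364732656297099368933/37543762299313925571709
APPEND 43: p_16 = 43·641364732656297099368933 + 25631816232142759915713 = 27604315320452918032779832, q_16 = 43·37543762299313925571709 + 1500417417611519782246 = 1615882196288110319365733 → 27604315320452918032779832/1615882196288110319365733
APPEND 28: p_17 = 28·27604315320452918032779832 + 641364732656297099368933 = 773562193705338002017204229, q_17 = 28·1615882196288110319365733 + 37543762299313925571709 = 45282245258366402867812233 → 773562193705338002017204229/45282245258366402867812233
APPEND 36: p_18 = 36·773562193705338002017204229 + 27604315320452918032779832 = 27875843288712620990652132076, q_18 = 36·45282245258366402867812233 + 1615882196288110319365733 = 1631776711497478613560606121 → 27875843288712620990652132076/1631776711497478613560606121

10651003/623481
511465373/29939804
195081327173/11419534944
3911355036550/228960178637
148826572716073/8711906323150
7147586845408054/418400463689837
257461953007406017/15071128599157282
12107859378193490853/708761444624082091
569326852728101476108/33326859025931015559
641364732656297099368933/37543762299313925571709
27604315320452918032779832/1615882196288110319365733
773562193705338002017204229/45282245258366402867812233
27875843288712620990652132076/1631776711497478613560606121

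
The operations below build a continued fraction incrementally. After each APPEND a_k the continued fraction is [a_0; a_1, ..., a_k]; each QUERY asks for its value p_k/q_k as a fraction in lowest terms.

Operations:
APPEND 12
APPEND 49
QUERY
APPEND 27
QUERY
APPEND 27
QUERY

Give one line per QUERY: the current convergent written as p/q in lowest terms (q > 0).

APPEND 12: p_0 = 12·1 + 0 = 12, q_0 = 12·0 + 1 = 1 → 12/1
APPEND 49: p_1 = 49·12 + 1 = 589, q_1 = 49·1 + 0 = 49 → 589/49
APPEND 27: p_2 = 27·589 + 12 = 15915, q_2 = 27·49 + 1 = 1324 → 15915/1324
APPEND 27: p_3 = 27·15915 + 589 = 430294, q_3 = 27·1324 + 49 = 35797 → 430294/35797

589/49
15915/1324
430294/35797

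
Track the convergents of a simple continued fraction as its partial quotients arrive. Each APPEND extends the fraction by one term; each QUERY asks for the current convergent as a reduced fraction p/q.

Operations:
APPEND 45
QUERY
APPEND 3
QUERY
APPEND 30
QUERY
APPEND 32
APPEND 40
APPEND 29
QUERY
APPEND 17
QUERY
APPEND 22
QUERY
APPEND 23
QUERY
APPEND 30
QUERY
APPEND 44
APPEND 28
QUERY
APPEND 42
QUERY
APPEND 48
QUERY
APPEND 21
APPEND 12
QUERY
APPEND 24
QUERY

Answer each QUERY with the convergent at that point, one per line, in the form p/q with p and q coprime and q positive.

APPEND 45: p_0 = 45·1 + 0 = 45, q_0 = 45·0 + 1 = 1 → 45/1
APPEND 3: p_1 = 3·45 + 1 = 136, q_1 = 3·1 + 0 = 3 → 136/3
APPEND 30: p_2 = 30·136 + 45 = 4125, q_2 = 30·3 + 1 = 91 → 4125/91
APPEND 32: p_3 = 32·4125 + 136 = 132136, q_3 = 32·91 + 3 = 2915 → 132136/2915
APPEND 40: p_4 = 40·132136 + 4125 = 5289565, q_4 = 40·2915 + 91 = 116691 → 5289565/116691
APPEND 29: p_5 = 29·5289565 + 132136 = 153529521, q_5 = 29·116691 + 2915 = 3386954 → 153529521/3386954
APPEND 17: p_6 = 17·153529521 + 5289565 = 2615291422, q_6 = 17·3386954 + 116691 = 57694909 → 2615291422/57694909
APPEND 22: p_7 = 22·2615291422 + 153529521 = 57689940805, q_7 = 22·57694909 + 3386954 = 1272674952 → 57689940805/1272674952
APPEND 23: p_8 = 23·57689940805 + 2615291422 = 1329483929937, q_8 = 23·1272674952 + 57694909 = 29329218805 → 1329483929937/29329218805
APPEND 30: p_9 = 30·1329483929937 + 57689940805 = 39942207838915, q_9 = 30·29329218805 + 1272674952 = 881149239102 → 39942207838915/881149239102
APPEND 44: p_10 = 44·39942207838915 + 1329483929937 = 1758786628842197, q_10 = 44·881149239102 + 29329218805 = 38799895739293 → 1758786628842197/38799895739293
APPEND 28: p_11 = 28·1758786628842197 + 39942207838915 = 49285967815420431, q_11 = 28·38799895739293 + 881149239102 = 1087278229939306 → 49285967815420431/1087278229939306
APPEND 42: p_12 = 42·49285967815420431 + 1758786628842197 = 2071769434876500299, q_12 = 42·1087278229939306 + 38799895739293 = 45704485553190145 → 2071769434876500299/45704485553190145
APPEND 48: p_13 = 48·2071769434876500299 + 49285967815420431 = 99494218841887434783, q_13 = 48·45704485553190145 + 1087278229939306 = 2194902584783066266 → 99494218841887434783/2194902584783066266
APPEND 21: p_14 = 21·99494218841887434783 + 2071769434876500299 = 2091450365114512630742, q_14 = 21·2194902584783066266 + 45704485553190145 = 46138658765997581731 → 2091450365114512630742/46138658765997581731
APPEND 12: p_15 = 12·2091450365114512630742 + 99494218841887434783 = 25196898600216039003687, q_15 = 12·46138658765997581731 + 2194902584783066266 = 555858807776754047038 → 25196898600216039003687/555858807776754047038
APPEND 24: p_16 = 24·25196898600216039003687 + 2091450365114512630742 = 606817016770299448719230, q_16 = 24·555858807776754047038 + 46138658765997581731 = 13386750045408094710643 → 606817016770299448719230/13386750045408094710643

45/1
136/3
4125/91
153529521/3386954
2615291422/57694909
57689940805/1272674952
1329483929937/29329218805
39942207838915/881149239102
49285967815420431/1087278229939306
2071769434876500299/45704485553190145
99494218841887434783/2194902584783066266
25196898600216039003687/555858807776754047038
606817016770299448719230/13386750045408094710643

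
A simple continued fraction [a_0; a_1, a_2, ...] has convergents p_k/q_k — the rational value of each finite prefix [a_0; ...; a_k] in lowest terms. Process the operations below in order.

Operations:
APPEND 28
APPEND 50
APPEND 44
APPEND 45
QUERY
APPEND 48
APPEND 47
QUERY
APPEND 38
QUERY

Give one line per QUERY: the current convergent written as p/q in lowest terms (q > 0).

APPEND 28: p_0 = 28·1 + 0 = 28, q_0 = 28·0 + 1 = 1 → 28/1
APPEND 50: p_1 = 50·28 + 1 = 1401, q_1 = 50·1 + 0 = 50 → 1401/50
APPEND 44: p_2 = 44·1401 + 28 = 61672, q_2 = 44·50 + 1 = 2201 → 61672/2201
APPEND 45: p_3 = 45·61672 + 1401 = 2776641, q_3 = 45·2201 + 50 = 99095 → 2776641/99095
APPEND 48: p_4 = 48·2776641 + 61672 = 133340440, q_4 = 48·99095 + 2201 = 4758761 → 133340440/4758761
APPEND 47: p_5 = 47·133340440 + 2776641 = 6269777321, q_5 = 47·4758761 + 99095 = 223760862 → 6269777321/223760862
APPEND 38: p_6 = 38·6269777321 + 133340440 = 238384878638, q_6 = 38·223760862 + 4758761 = 8507671517 → 238384878638/8507671517

2776641/99095
6269777321/223760862
238384878638/8507671517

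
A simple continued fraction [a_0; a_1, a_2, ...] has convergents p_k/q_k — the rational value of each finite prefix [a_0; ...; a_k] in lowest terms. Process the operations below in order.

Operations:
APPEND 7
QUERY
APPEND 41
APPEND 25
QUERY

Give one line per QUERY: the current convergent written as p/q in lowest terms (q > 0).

APPEND 7: p_0 = 7·1 + 0 = 7, q_0 = 7·0 + 1 = 1 → 7/1
APPEND 41: p_1 = 41·7 + 1 = 288, q_1 = 41·1 + 0 = 41 → 288/41
APPEND 25: p_2 = 25·288 + 7 = 7207, q_2 = 25·41 + 1 = 1026 → 7207/1026

7/1
7207/1026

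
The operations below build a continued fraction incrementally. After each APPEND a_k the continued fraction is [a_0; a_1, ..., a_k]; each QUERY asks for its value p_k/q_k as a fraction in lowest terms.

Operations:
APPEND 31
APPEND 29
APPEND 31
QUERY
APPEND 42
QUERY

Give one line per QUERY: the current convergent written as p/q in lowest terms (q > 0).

APPEND 31: p_0 = 31·1 + 0 = 31, q_0 = 31·0 + 1 = 1 → 31/1
APPEND 29: p_1 = 29·31 + 1 = 900, q_1 = 29·1 + 0 = 29 → 900/29
APPEND 31: p_2 = 31·900 + 31 = 27931, q_2 = 31·29 + 1 = 900 → 27931/900
APPEND 42: p_3 = 42·27931 + 900 = 1174002, q_3 = 42·900 + 29 = 37829 → 1174002/37829

27931/900
1174002/37829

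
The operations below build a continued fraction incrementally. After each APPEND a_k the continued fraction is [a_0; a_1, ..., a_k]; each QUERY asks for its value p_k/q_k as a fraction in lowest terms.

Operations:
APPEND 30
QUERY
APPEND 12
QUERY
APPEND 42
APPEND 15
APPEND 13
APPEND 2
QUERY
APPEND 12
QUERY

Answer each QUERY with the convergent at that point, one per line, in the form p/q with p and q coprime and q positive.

30/1
361/12
6192891/205859
77297017/2569444

APPEND 30: p_0 = 30·1 + 0 = 30, q_0 = 30·0 + 1 = 1 → 30/1
APPEND 12: p_1 = 12·30 + 1 = 361, q_1 = 12·1 + 0 = 12 → 361/12
APPEND 42: p_2 = 42·361 + 30 = 15192, q_2 = 42·12 + 1 = 505 → 15192/505
APPEND 15: p_3 = 15·15192 + 361 = 228241, q_3 = 15·505 + 12 = 7587 → 228241/7587
APPEND 13: p_4 = 13·228241 + 15192 = 2982325, q_4 = 13·7587 + 505 = 99136 → 2982325/99136
APPEND 2: p_5 = 2·2982325 + 228241 = 6192891, q_5 = 2·99136 + 7587 = 205859 → 6192891/205859
APPEND 12: p_6 = 12·6192891 + 2982325 = 77297017, q_6 = 12·205859 + 99136 = 2569444 → 77297017/2569444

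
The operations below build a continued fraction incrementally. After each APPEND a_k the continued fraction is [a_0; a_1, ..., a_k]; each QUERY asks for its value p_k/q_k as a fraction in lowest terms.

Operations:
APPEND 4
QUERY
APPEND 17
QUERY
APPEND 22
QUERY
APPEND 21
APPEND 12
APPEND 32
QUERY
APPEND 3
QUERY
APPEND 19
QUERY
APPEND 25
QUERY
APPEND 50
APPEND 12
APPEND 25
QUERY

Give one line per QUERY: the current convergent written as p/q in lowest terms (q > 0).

APPEND 4: p_0 = 4·1 + 0 = 4, q_0 = 4·0 + 1 = 1 → 4/1
APPEND 17: p_1 = 17·4 + 1 = 69, q_1 = 17·1 + 0 = 17 → 69/17
APPEND 22: p_2 = 22·69 + 4 = 1522, q_2 = 22·17 + 1 = 375 → 1522/375
APPEND 21: p_3 = 21·1522 + 69 = 32031, q_3 = 21·375 + 17 = 7892 → 32031/7892
APPEND 12: p_4 = 12·32031 + 1522 = 385894, q_4 = 12·7892 + 375 = 95079 → 385894/95079
APPEND 32: p_5 = 32·385894 + 32031 = 12380639, q_5 = 32·95079 + 7892 = 3050420 → 12380639/3050420
APPEND 3: p_6 = 3·12380639 + 385894 = 37527811, q_6 = 3·3050420 + 95079 = 9246339 → 37527811/9246339
APPEND 19: p_7 = 19·37527811 + 12380639 = 725409048, q_7 = 19·9246339 + 3050420 = 178730861 → 725409048/178730861
APPEND 25: p_8 = 25·725409048 + 37527811 = 18172754011, q_8 = 25·178730861 + 9246339 = 4477517864 → 18172754011/4477517864
APPEND 50: p_9 = 50·18172754011 + 725409048 = 909363109598, q_9 = 50·4477517864 + 178730861 = 224054624061 → 909363109598/224054624061
APPEND 12: p_10 = 12·909363109598 + 18172754011 = 10930530069187, q_10 = 12·224054624061 + 4477517864 = 2693133006596 → 10930530069187/2693133006596
APPEND 25: p_11 = 25·10930530069187 + 909363109598 = 274172614839273, q_11 = 25·2693133006596 + 224054624061 = 67552379788961 → 274172614839273/67552379788961

4/1
69/17
1522/375
12380639/3050420
37527811/9246339
725409048/178730861
18172754011/4477517864
274172614839273/67552379788961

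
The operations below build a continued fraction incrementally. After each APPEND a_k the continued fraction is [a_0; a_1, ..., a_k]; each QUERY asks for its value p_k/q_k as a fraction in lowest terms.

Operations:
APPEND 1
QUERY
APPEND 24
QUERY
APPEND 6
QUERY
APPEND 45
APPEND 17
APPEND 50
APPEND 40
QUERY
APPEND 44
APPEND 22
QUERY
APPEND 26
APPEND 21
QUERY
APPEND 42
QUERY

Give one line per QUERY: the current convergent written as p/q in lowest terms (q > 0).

APPEND 1: p_0 = 1·1 + 0 = 1, q_0 = 1·0 + 1 = 1 → 1/1
APPEND 24: p_1 = 24·1 + 1 = 25, q_1 = 24·1 + 0 = 24 → 25/24
APPEND 6: p_2 = 6·25 + 1 = 151, q_2 = 6·24 + 1 = 145 → 151/145
APPEND 45: p_3 = 45·151 + 25 = 6820, q_3 = 45·145 + 24 = 6549 → 6820/6549
APPEND 17: p_4 = 17·6820 + 151 = 116091, q_4 = 17·6549 + 145 = 111478 → 116091/111478
APPEND 50: p_5 = 50·116091 + 6820 = 5811370, q_5 = 50·111478 + 6549 = 5580449 → 5811370/5580449
APPEND 40: p_6 = 40·5811370 + 116091 = 232570891, q_6 = 40·5580449 + 111478 = 223329438 → 232570891/223329438
APPEND 44: p_7 = 44·232570891 + 5811370 = 10238930574, q_7 = 44·223329438 + 5580449 = 9832075721 → 10238930574/9832075721
APPEND 22: p_8 = 22·10238930574 + 232570891 = 225489043519, q_8 = 22·9832075721 + 223329438 = 216528995300 → 225489043519/216528995300
APPEND 26: p_9 = 26·225489043519 + 10238930574 = 5872954062068, q_9 = 26·216528995300 + 9832075721 = 5639585953521 → 5872954062068/5639585953521
APPEND 21: p_10 = 21·5872954062068 + 225489043519 = 123557524346947, q_10 = 21·5639585953521 + 216528995300 = 118647834019241 → 123557524346947/118647834019241
APPEND 42: p_11 = 42·123557524346947 + 5872954062068 = 5195288976633842, q_11 = 42·118647834019241 + 5639585953521 = 4988848614761643 → 5195288976633842/4988848614761643

1/1
25/24
151/145
232570891/223329438
225489043519/216528995300
123557524346947/118647834019241
5195288976633842/4988848614761643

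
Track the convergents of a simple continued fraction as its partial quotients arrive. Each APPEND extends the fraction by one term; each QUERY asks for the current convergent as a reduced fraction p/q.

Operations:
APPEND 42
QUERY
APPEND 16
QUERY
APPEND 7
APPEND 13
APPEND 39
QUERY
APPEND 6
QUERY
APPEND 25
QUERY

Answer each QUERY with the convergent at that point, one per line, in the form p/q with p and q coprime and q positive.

42/1
673/16
2440771/58028
14707088/349653
370117971/8799353

APPEND 42: p_0 = 42·1 + 0 = 42, q_0 = 42·0 + 1 = 1 → 42/1
APPEND 16: p_1 = 16·42 + 1 = 673, q_1 = 16·1 + 0 = 16 → 673/16
APPEND 7: p_2 = 7·673 + 42 = 4753, q_2 = 7·16 + 1 = 113 → 4753/113
APPEND 13: p_3 = 13·4753 + 673 = 62462, q_3 = 13·113 + 16 = 1485 → 62462/1485
APPEND 39: p_4 = 39·62462 + 4753 = 2440771, q_4 = 39·1485 + 113 = 58028 → 2440771/58028
APPEND 6: p_5 = 6·2440771 + 62462 = 14707088, q_5 = 6·58028 + 1485 = 349653 → 14707088/349653
APPEND 25: p_6 = 25·14707088 + 2440771 = 370117971, q_6 = 25·349653 + 58028 = 8799353 → 370117971/8799353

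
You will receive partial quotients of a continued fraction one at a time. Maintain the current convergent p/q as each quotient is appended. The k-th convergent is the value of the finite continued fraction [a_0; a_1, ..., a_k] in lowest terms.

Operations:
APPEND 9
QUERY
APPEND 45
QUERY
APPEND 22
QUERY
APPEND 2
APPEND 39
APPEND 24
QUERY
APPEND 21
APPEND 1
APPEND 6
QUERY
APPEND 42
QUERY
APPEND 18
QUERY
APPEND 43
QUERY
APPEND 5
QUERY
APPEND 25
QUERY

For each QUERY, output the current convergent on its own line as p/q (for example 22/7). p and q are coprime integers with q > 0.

9/1
406/45
8941/991
17350440/1923083
2659672531/294792007
112088678155/12423652164
2020255879321/223920530959
86983091488958/9641006483401
436935713324111/48428952947964
11010375924591733/1220364830182501

APPEND 9: p_0 = 9·1 + 0 = 9, q_0 = 9·0 + 1 = 1 → 9/1
APPEND 45: p_1 = 45·9 + 1 = 406, q_1 = 45·1 + 0 = 45 → 406/45
APPEND 22: p_2 = 22·406 + 9 = 8941, q_2 = 22·45 + 1 = 991 → 8941/991
APPEND 2: p_3 = 2·8941 + 406 = 18288, q_3 = 2·991 + 45 = 2027 → 18288/2027
APPEND 39: p_4 = 39·18288 + 8941 = 722173, q_4 = 39·2027 + 991 = 80044 → 722173/80044
APPEND 24: p_5 = 24·722173 + 18288 = 17350440, q_5 = 24·80044 + 2027 = 1923083 → 17350440/1923083
APPEND 21: p_6 = 21·17350440 + 722173 = 365081413, q_6 = 21·1923083 + 80044 = 40464787 → 365081413/40464787
APPEND 1: p_7 = 1·365081413 + 17350440 = 382431853, q_7 = 1·40464787 + 1923083 = 42387870 → 382431853/42387870
APPEND 6: p_8 = 6·382431853 + 365081413 = 2659672531, q_8 = 6·42387870 + 40464787 = 294792007 → 2659672531/294792007
APPEND 42: p_9 = 42·2659672531 + 382431853 = 112088678155, q_9 = 42·294792007 + 42387870 = 12423652164 → 112088678155/12423652164
APPEND 18: p_10 = 18·112088678155 + 2659672531 = 2020255879321, q_10 = 18·12423652164 + 294792007 = 223920530959 → 2020255879321/223920530959
APPEND 43: p_11 = 43·2020255879321 + 112088678155 = 86983091488958, q_11 = 43·223920530959 + 12423652164 = 9641006483401 → 86983091488958/9641006483401
APPEND 5: p_12 = 5·86983091488958 + 2020255879321 = 436935713324111, q_12 = 5·9641006483401 + 223920530959 = 48428952947964 → 436935713324111/48428952947964
APPEND 25: p_13 = 25·436935713324111 + 86983091488958 = 11010375924591733, q_13 = 25·48428952947964 + 9641006483401 = 1220364830182501 → 11010375924591733/1220364830182501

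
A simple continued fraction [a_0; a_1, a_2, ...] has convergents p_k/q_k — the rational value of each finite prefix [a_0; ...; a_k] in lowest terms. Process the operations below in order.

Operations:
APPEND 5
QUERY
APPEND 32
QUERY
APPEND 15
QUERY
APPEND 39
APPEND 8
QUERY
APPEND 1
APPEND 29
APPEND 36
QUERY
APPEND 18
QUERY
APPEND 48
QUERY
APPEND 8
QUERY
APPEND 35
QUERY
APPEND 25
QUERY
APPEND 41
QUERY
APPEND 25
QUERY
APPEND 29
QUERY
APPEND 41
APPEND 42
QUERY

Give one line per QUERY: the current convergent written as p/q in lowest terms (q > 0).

5/1
161/32
2420/481
758748/150809
919001933/182661124
16567538923/3292969441
796160870237/158245194292
6385854500819/1269254523777
224301068398902/44582153526487
5613912564473369/1115823092685952
230394716211807031/45793328953650519
5765481817859649144/1145949046933948927
167429367434141632207/33278315690038169402
288722950325376137556709/57386667793906991734580

APPEND 5: p_0 = 5·1 + 0 = 5, q_0 = 5·0 + 1 = 1 → 5/1
APPEND 32: p_1 = 32·5 + 1 = 161, q_1 = 32·1 + 0 = 32 → 161/32
APPEND 15: p_2 = 15·161 + 5 = 2420, q_2 = 15·32 + 1 = 481 → 2420/481
APPEND 39: p_3 = 39·2420 + 161 = 94541, q_3 = 39·481 + 32 = 18791 → 94541/18791
APPEND 8: p_4 = 8·94541 + 2420 = 758748, q_4 = 8·18791 + 481 = 150809 → 758748/150809
APPEND 1: p_5 = 1·758748 + 94541 = 853289, q_5 = 1·150809 + 18791 = 169600 → 853289/169600
APPEND 29: p_6 = 29·853289 + 758748 = 25504129, q_6 = 29·169600 + 150809 = 5069209 → 25504129/5069209
APPEND 36: p_7 = 36·25504129 + 853289 = 919001933, q_7 = 36·5069209 + 169600 = 182661124 → 919001933/182661124
APPEND 18: p_8 = 18·919001933 + 25504129 = 16567538923, q_8 = 18·182661124 + 5069209 = 3292969441 → 16567538923/3292969441
APPEND 48: p_9 = 48·16567538923 + 919001933 = 796160870237, q_9 = 48·3292969441 + 182661124 = 158245194292 → 796160870237/158245194292
APPEND 8: p_10 = 8·796160870237 + 16567538923 = 6385854500819, q_10 = 8·158245194292 + 3292969441 = 1269254523777 → 6385854500819/1269254523777
APPEND 35: p_11 = 35·6385854500819 + 796160870237 = 224301068398902, q_11 = 35·1269254523777 + 158245194292 = 44582153526487 → 224301068398902/44582153526487
APPEND 25: p_12 = 25·224301068398902 + 6385854500819 = 5613912564473369, q_12 = 25·44582153526487 + 1269254523777 = 1115823092685952 → 5613912564473369/1115823092685952
APPEND 41: p_13 = 41·5613912564473369 + 224301068398902 = 230394716211807031, q_13 = 41·1115823092685952 + 44582153526487 = 45793328953650519 → 230394716211807031/45793328953650519
APPEND 25: p_14 = 25·230394716211807031 + 5613912564473369 = 5765481817859649144, q_14 = 25·45793328953650519 + 1115823092685952 = 1145949046933948927 → 5765481817859649144/1145949046933948927
APPEND 29: p_15 = 29·5765481817859649144 + 230394716211807031 = 167429367434141632207, q_15 = 29·1145949046933948927 + 45793328953650519 = 33278315690038169402 → 167429367434141632207/33278315690038169402
APPEND 41: p_16 = 41·167429367434141632207 + 5765481817859649144 = 6870369546617666569631, q_16 = 41·33278315690038169402 + 1145949046933948927 = 1365556892338498894409 → 6870369546617666569631/1365556892338498894409
APPEND 42: p_17 = 42·6870369546617666569631 + 167429367434141632207 = 288722950325376137556709, q_17 = 42·1365556892338498894409 + 33278315690038169402 = 57386667793906991734580 → 288722950325376137556709/57386667793906991734580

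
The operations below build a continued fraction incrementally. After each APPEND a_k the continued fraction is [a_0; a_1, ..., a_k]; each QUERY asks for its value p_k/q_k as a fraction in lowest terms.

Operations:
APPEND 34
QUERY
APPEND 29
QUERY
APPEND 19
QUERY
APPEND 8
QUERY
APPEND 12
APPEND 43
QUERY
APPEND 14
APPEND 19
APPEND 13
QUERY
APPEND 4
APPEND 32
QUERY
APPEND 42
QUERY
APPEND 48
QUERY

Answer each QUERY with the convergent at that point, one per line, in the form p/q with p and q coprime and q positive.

APPEND 34: p_0 = 34·1 + 0 = 34, q_0 = 34·0 + 1 = 1 → 34/1
APPEND 29: p_1 = 29·34 + 1 = 987, q_1 = 29·1 + 0 = 29 → 987/29
APPEND 19: p_2 = 19·987 + 34 = 18787, q_2 = 19·29 + 1 = 552 → 18787/552
APPEND 8: p_3 = 8·18787 + 987 = 151283, q_3 = 8·552 + 29 = 4445 → 151283/4445
APPEND 12: p_4 = 12·151283 + 18787 = 1834183, q_4 = 12·4445 + 552 = 53892 → 1834183/53892
APPEND 43: p_5 = 43·1834183 + 151283 = 79021152, q_5 = 43·53892 + 4445 = 2321801 → 79021152/2321801
APPEND 14: p_6 = 14·79021152 + 1834183 = 1108130311, q_6 = 14·2321801 + 53892 = 32559106 → 1108130311/32559106
APPEND 19: p_7 = 19·1108130311 + 79021152 = 21133497061, q_7 = 19·32559106 + 2321801 = 620944815 → 21133497061/620944815
APPEND 13: p_8 = 13·21133497061 + 1108130311 = 275843592104, q_8 = 13·620944815 + 32559106 = 8104841701 → 275843592104/8104841701
APPEND 4: p_9 = 4·275843592104 + 21133497061 = 1124507865477, q_9 = 4·8104841701 + 620944815 = 33040311619 → 1124507865477/33040311619
APPEND 32: p_10 = 32·1124507865477 + 275843592104 = 36260095287368, q_10 = 32·33040311619 + 8104841701 = 1065394813509 → 36260095287368/1065394813509
APPEND 42: p_11 = 42·36260095287368 + 1124507865477 = 1524048509934933, q_11 = 42·1065394813509 + 33040311619 = 44779622478997 → 1524048509934933/44779622478997
APPEND 48: p_12 = 48·1524048509934933 + 36260095287368 = 73190588572164152, q_12 = 48·44779622478997 + 1065394813509 = 2150487273805365 → 73190588572164152/2150487273805365

34/1
987/29
18787/552
151283/4445
79021152/2321801
275843592104/8104841701
36260095287368/1065394813509
1524048509934933/44779622478997
73190588572164152/2150487273805365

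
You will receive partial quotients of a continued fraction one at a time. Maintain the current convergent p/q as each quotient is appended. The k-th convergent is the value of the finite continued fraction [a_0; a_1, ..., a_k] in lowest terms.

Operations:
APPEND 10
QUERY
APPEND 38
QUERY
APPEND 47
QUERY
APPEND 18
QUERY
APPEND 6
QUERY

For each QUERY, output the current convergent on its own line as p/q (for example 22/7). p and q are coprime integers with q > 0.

APPEND 10: p_0 = 10·1 + 0 = 10, q_0 = 10·0 + 1 = 1 → 10/1
APPEND 38: p_1 = 38·10 + 1 = 381, q_1 = 38·1 + 0 = 38 → 381/38
APPEND 47: p_2 = 47·381 + 10 = 17917, q_2 = 47·38 + 1 = 1787 → 17917/1787
APPEND 18: p_3 = 18·17917 + 381 = 322887, q_3 = 18·1787 + 38 = 32204 → 322887/32204
APPEND 6: p_4 = 6·322887 + 17917 = 1955239, q_4 = 6·32204 + 1787 = 195011 → 1955239/195011

10/1
381/38
17917/1787
322887/32204
1955239/195011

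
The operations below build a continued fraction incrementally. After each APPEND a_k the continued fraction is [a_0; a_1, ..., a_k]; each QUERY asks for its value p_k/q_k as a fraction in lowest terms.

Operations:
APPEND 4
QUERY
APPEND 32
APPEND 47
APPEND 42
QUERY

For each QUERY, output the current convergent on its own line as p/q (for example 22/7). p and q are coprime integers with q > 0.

4/1
254943/63242

APPEND 4: p_0 = 4·1 + 0 = 4, q_0 = 4·0 + 1 = 1 → 4/1
APPEND 32: p_1 = 32·4 + 1 = 129, q_1 = 32·1 + 0 = 32 → 129/32
APPEND 47: p_2 = 47·129 + 4 = 6067, q_2 = 47·32 + 1 = 1505 → 6067/1505
APPEND 42: p_3 = 42·6067 + 129 = 254943, q_3 = 42·1505 + 32 = 63242 → 254943/63242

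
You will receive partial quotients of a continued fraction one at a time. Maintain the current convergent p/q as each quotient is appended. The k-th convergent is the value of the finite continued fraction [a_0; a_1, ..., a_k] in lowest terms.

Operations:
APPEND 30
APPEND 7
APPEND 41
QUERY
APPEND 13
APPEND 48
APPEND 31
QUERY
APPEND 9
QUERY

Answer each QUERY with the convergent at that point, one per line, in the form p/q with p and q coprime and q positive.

APPEND 30: p_0 = 30·1 + 0 = 30, q_0 = 30·0 + 1 = 1 → 30/1
APPEND 7: p_1 = 7·30 + 1 = 211, q_1 = 7·1 + 0 = 7 → 211/7
APPEND 41: p_2 = 41·211 + 30 = 8681, q_2 = 41·7 + 1 = 288 → 8681/288
APPEND 13: p_3 = 13·8681 + 211 = 113064, q_3 = 13·288 + 7 = 3751 → 113064/3751
APPEND 48: p_4 = 48·113064 + 8681 = 5435753, q_4 = 48·3751 + 288 = 180336 → 5435753/180336
APPEND 31: p_5 = 31·5435753 + 113064 = 168621407, q_5 = 31·180336 + 3751 = 5594167 → 168621407/5594167
APPEND 9: p_6 = 9·168621407 + 5435753 = 1523028416, q_6 = 9·5594167 + 180336 = 50527839 → 1523028416/50527839

8681/288
168621407/5594167
1523028416/50527839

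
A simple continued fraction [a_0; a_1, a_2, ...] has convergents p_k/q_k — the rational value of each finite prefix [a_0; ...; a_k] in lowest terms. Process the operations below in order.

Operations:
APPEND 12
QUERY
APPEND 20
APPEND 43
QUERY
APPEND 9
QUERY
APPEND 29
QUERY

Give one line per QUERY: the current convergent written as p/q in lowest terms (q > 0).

12/1
10375/861
93616/7769
2725239/226162

APPEND 12: p_0 = 12·1 + 0 = 12, q_0 = 12·0 + 1 = 1 → 12/1
APPEND 20: p_1 = 20·12 + 1 = 241, q_1 = 20·1 + 0 = 20 → 241/20
APPEND 43: p_2 = 43·241 + 12 = 10375, q_2 = 43·20 + 1 = 861 → 10375/861
APPEND 9: p_3 = 9·10375 + 241 = 93616, q_3 = 9·861 + 20 = 7769 → 93616/7769
APPEND 29: p_4 = 29·93616 + 10375 = 2725239, q_4 = 29·7769 + 861 = 226162 → 2725239/226162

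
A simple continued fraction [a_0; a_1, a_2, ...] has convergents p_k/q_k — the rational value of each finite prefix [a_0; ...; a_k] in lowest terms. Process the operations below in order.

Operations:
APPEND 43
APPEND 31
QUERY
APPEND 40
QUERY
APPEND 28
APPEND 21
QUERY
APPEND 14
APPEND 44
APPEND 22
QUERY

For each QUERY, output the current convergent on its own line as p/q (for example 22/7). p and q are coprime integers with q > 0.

1334/31
53403/1241
31482381/731600
429232815870/9974681651

APPEND 43: p_0 = 43·1 + 0 = 43, q_0 = 43·0 + 1 = 1 → 43/1
APPEND 31: p_1 = 31·43 + 1 = 1334, q_1 = 31·1 + 0 = 31 → 1334/31
APPEND 40: p_2 = 40·1334 + 43 = 53403, q_2 = 40·31 + 1 = 1241 → 53403/1241
APPEND 28: p_3 = 28·53403 + 1334 = 1496618, q_3 = 28·1241 + 31 = 34779 → 1496618/34779
APPEND 21: p_4 = 21·1496618 + 53403 = 31482381, q_4 = 21·34779 + 1241 = 731600 → 31482381/731600
APPEND 14: p_5 = 14·31482381 + 1496618 = 442249952, q_5 = 14·731600 + 34779 = 10277179 → 442249952/10277179
APPEND 44: p_6 = 44·442249952 + 31482381 = 19490480269, q_6 = 44·10277179 + 731600 = 452927476 → 19490480269/452927476
APPEND 22: p_7 = 22·19490480269 + 442249952 = 429232815870, q_7 = 22·452927476 + 10277179 = 9974681651 → 429232815870/9974681651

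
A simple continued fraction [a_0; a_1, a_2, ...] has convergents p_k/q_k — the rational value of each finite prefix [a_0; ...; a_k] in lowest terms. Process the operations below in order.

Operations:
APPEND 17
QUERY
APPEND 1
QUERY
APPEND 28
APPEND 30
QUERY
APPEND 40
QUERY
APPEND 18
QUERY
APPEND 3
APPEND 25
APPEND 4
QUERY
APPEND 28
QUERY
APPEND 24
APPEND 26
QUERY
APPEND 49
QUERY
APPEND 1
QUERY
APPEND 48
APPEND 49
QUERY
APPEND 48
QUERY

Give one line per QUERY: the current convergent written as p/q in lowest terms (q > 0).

APPEND 17: p_0 = 17·1 + 0 = 17, q_0 = 17·0 + 1 = 1 → 17/1
APPEND 1: p_1 = 1·17 + 1 = 18, q_1 = 1·1 + 0 = 1 → 18/1
APPEND 28: p_2 = 28·18 + 17 = 521, q_2 = 28·1 + 1 = 29 → 521/29
APPEND 30: p_3 = 30·521 + 18 = 15648, q_3 = 30·29 + 1 = 871 → 15648/871
APPEND 40: p_4 = 40·15648 + 521 = 626441, q_4 = 40·871 + 29 = 34869 → 626441/34869
APPEND 18: p_5 = 18·626441 + 15648 = 11291586, q_5 = 18·34869 + 871 = 628513 → 11291586/628513
APPEND 3: p_6 = 3·11291586 + 626441 = 34501199, q_6 = 3·628513 + 34869 = 1920408 → 34501199/1920408
APPEND 25: p_7 = 25·34501199 + 11291586 = 873821561, q_7 = 25·1920408 + 628513 = 48638713 → 873821561/48638713
APPEND 4: p_8 = 4·873821561 + 34501199 = 3529787443, q_8 = 4·48638713 + 1920408 = 196475260 → 3529787443/196475260
APPEND 28: p_9 = 28·3529787443 + 873821561 = 99707869965, q_9 = 28·196475260 + 48638713 = 5549945993 → 99707869965/5549945993
APPEND 24: p_10 = 24·99707869965 + 3529787443 = 2396518666603, q_10 = 24·5549945993 + 196475260 = 133395179092 → 2396518666603/133395179092
APPEND 26: p_11 = 26·2396518666603 + 99707869965 = 62409193201643, q_11 = 26·133395179092 + 5549945993 = 3473824602385 → 62409193201643/3473824602385
APPEND 49: p_12 = 49·62409193201643 + 2396518666603 = 3060446985547110, q_12 = 49·3473824602385 + 133395179092 = 170350800695957 → 3060446985547110/170350800695957
APPEND 1: p_13 = 1·3060446985547110 + 62409193201643 = 3122856178748753, q_13 = 1·170350800695957 + 3473824602385 = 173824625298342 → 3122856178748753/173824625298342
APPEND 48: p_14 = 48·3122856178748753 + 3060446985547110 = 152957543565487254, q_14 = 48·173824625298342 + 170350800695957 = 8513932815016373 → 152957543565487254/8513932815016373
APPEND 49: p_15 = 49·152957543565487254 + 3122856178748753 = 7498042490887624199, q_15 = 49·8513932815016373 + 173824625298342 = 417356532561100619 → 7498042490887624199/417356532561100619
APPEND 48: p_16 = 48·7498042490887624199 + 152957543565487254 = 360058997106171448806, q_16 = 48·417356532561100619 + 8513932815016373 = 20041627495747846085 → 360058997106171448806/20041627495747846085

17/1
18/1
15648/871
626441/34869
11291586/628513
3529787443/196475260
99707869965/5549945993
62409193201643/3473824602385
3060446985547110/170350800695957
3122856178748753/173824625298342
7498042490887624199/417356532561100619
360058997106171448806/20041627495747846085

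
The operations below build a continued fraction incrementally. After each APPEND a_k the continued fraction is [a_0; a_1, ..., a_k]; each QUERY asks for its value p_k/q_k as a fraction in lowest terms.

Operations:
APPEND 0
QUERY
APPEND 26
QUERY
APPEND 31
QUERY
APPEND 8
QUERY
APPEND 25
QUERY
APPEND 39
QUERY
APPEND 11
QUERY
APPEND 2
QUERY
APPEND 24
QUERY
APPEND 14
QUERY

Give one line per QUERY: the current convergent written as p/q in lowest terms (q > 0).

APPEND 0: p_0 = 0·1 + 0 = 0, q_0 = 0·0 + 1 = 1 → 0/1
APPEND 26: p_1 = 26·0 + 1 = 1, q_1 = 26·1 + 0 = 26 → 1/26
APPEND 31: p_2 = 31·1 + 0 = 31, q_2 = 31·26 + 1 = 807 → 31/807
APPEND 8: p_3 = 8·31 + 1 = 249, q_3 = 8·807 + 26 = 6482 → 249/6482
APPEND 25: p_4 = 25·249 + 31 = 6256, q_4 = 25·6482 + 807 = 162857 → 6256/162857
APPEND 39: p_5 = 39·6256 + 249 = 244233, q_5 = 39·162857 + 6482 = 6357905 → 244233/6357905
APPEND 11: p_6 = 11·244233 + 6256 = 2692819, q_6 = 11·6357905 + 162857 = 70099812 → 2692819/70099812
APPEND 2: p_7 = 2·2692819 + 244233 = 5629871, q_7 = 2·70099812 + 6357905 = 146557529 → 5629871/146557529
APPEND 24: p_8 = 24·5629871 + 2692819 = 137809723, q_8 = 24·146557529 + 70099812 = 3587480508 → 137809723/3587480508
APPEND 14: p_9 = 14·137809723 + 5629871 = 1934965993, q_9 = 14·3587480508 + 146557529 = 50371284641 → 1934965993/50371284641

0/1
1/26
31/807
249/6482
6256/162857
244233/6357905
2692819/70099812
5629871/146557529
137809723/3587480508
1934965993/50371284641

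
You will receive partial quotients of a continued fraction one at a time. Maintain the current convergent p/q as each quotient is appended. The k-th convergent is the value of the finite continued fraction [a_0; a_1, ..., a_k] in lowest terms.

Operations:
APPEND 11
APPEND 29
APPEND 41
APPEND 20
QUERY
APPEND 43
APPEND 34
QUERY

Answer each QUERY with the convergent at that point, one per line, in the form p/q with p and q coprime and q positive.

APPEND 11: p_0 = 11·1 + 0 = 11, q_0 = 11·0 + 1 = 1 → 11/1
APPEND 29: p_1 = 29·11 + 1 = 320, q_1 = 29·1 + 0 = 29 → 320/29
APPEND 41: p_2 = 41·320 + 11 = 13131, q_2 = 41·29 + 1 = 1190 → 13131/1190
APPEND 20: p_3 = 20·13131 + 320 = 262940, q_3 = 20·1190 + 29 = 23829 → 262940/23829
APPEND 43: p_4 = 43·262940 + 13131 = 11319551, q_4 = 43·23829 + 1190 = 1025837 → 11319551/1025837
APPEND 34: p_5 = 34·11319551 + 262940 = 385127674, q_5 = 34·1025837 + 23829 = 34902287 → 385127674/34902287

262940/23829
385127674/34902287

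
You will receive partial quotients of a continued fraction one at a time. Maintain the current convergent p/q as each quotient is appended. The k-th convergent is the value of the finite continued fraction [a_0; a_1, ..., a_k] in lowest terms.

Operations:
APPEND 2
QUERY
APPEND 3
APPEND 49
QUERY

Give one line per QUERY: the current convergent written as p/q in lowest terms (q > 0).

2/1
345/148

APPEND 2: p_0 = 2·1 + 0 = 2, q_0 = 2·0 + 1 = 1 → 2/1
APPEND 3: p_1 = 3·2 + 1 = 7, q_1 = 3·1 + 0 = 3 → 7/3
APPEND 49: p_2 = 49·7 + 2 = 345, q_2 = 49·3 + 1 = 148 → 345/148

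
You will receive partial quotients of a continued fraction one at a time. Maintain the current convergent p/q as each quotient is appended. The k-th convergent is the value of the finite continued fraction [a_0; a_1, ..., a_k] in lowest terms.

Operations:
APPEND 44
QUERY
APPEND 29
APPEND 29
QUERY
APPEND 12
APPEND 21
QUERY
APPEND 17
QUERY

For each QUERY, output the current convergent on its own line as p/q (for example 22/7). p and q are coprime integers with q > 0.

APPEND 44: p_0 = 44·1 + 0 = 44, q_0 = 44·0 + 1 = 1 → 44/1
APPEND 29: p_1 = 29·44 + 1 = 1277, q_1 = 29·1 + 0 = 29 → 1277/29
APPEND 29: p_2 = 29·1277 + 44 = 37077, q_2 = 29·29 + 1 = 842 → 37077/842
APPEND 12: p_3 = 12·37077 + 1277 = 446201, q_3 = 12·842 + 29 = 10133 → 446201/10133
APPEND 21: p_4 = 21·446201 + 37077 = 9407298, q_4 = 21·10133 + 842 = 213635 → 9407298/213635
APPEND 17: p_5 = 17·9407298 + 446201 = 160370267, q_5 = 17·213635 + 10133 = 3641928 → 160370267/3641928

44/1
37077/842
9407298/213635
160370267/3641928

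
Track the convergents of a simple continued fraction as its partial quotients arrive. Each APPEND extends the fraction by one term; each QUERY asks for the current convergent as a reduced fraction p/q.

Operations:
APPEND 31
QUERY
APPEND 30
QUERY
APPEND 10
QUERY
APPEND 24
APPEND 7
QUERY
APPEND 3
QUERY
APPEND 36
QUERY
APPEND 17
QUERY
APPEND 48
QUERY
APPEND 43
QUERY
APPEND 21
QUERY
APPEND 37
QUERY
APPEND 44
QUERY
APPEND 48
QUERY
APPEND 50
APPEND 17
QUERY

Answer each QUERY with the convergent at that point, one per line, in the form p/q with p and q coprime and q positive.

31/1
931/30
9341/301
1585146/51079
4980553/160491
180885054/5828755
3080026471/99249326
148022155662/4769796403
6368032719937/205200494655
133876709274339/4313980184158
4959806275870480/159822467308501
218365352847575459/7036502541758202
10486496742959492512/337911944471702197
8927720939256936910515/287682685288628459081

APPEND 31: p_0 = 31·1 + 0 = 31, q_0 = 31·0 + 1 = 1 → 31/1
APPEND 30: p_1 = 30·31 + 1 = 931, q_1 = 30·1 + 0 = 30 → 931/30
APPEND 10: p_2 = 10·931 + 31 = 9341, q_2 = 10·30 + 1 = 301 → 9341/301
APPEND 24: p_3 = 24·9341 + 931 = 225115, q_3 = 24·301 + 30 = 7254 → 225115/7254
APPEND 7: p_4 = 7·225115 + 9341 = 1585146, q_4 = 7·7254 + 301 = 51079 → 1585146/51079
APPEND 3: p_5 = 3·1585146 + 225115 = 4980553, q_5 = 3·51079 + 7254 = 160491 → 4980553/160491
APPEND 36: p_6 = 36·4980553 + 1585146 = 180885054, q_6 = 36·160491 + 51079 = 5828755 → 180885054/5828755
APPEND 17: p_7 = 17·180885054 + 4980553 = 3080026471, q_7 = 17·5828755 + 160491 = 99249326 → 3080026471/99249326
APPEND 48: p_8 = 48·3080026471 + 180885054 = 148022155662, q_8 = 48·99249326 + 5828755 = 4769796403 → 148022155662/4769796403
APPEND 43: p_9 = 43·148022155662 + 3080026471 = 6368032719937, q_9 = 43·4769796403 + 99249326 = 205200494655 → 6368032719937/205200494655
APPEND 21: p_10 = 21·6368032719937 + 148022155662 = 133876709274339, q_10 = 21·205200494655 + 4769796403 = 4313980184158 → 133876709274339/4313980184158
APPEND 37: p_11 = 37·133876709274339 + 6368032719937 = 4959806275870480, q_11 = 37·4313980184158 + 205200494655 = 159822467308501 → 4959806275870480/159822467308501
APPEND 44: p_12 = 44·4959806275870480 + 133876709274339 = 218365352847575459, q_12 = 44·159822467308501 + 4313980184158 = 7036502541758202 → 218365352847575459/7036502541758202
APPEND 48: p_13 = 48·218365352847575459 + 4959806275870480 = 10486496742959492512, q_13 = 48·7036502541758202 + 159822467308501 = 337911944471702197 → 10486496742959492512/337911944471702197
APPEND 50: p_14 = 50·10486496742959492512 + 218365352847575459 = 524543202500822201059, q_14 = 50·337911944471702197 + 7036502541758202 = 16902633726126868052 → 524543202500822201059/16902633726126868052
APPEND 17: p_15 = 17·524543202500822201059 + 10486496742959492512 = 8927720939256936910515, q_15 = 17·16902633726126868052 + 337911944471702197 = 287682685288628459081 → 8927720939256936910515/287682685288628459081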